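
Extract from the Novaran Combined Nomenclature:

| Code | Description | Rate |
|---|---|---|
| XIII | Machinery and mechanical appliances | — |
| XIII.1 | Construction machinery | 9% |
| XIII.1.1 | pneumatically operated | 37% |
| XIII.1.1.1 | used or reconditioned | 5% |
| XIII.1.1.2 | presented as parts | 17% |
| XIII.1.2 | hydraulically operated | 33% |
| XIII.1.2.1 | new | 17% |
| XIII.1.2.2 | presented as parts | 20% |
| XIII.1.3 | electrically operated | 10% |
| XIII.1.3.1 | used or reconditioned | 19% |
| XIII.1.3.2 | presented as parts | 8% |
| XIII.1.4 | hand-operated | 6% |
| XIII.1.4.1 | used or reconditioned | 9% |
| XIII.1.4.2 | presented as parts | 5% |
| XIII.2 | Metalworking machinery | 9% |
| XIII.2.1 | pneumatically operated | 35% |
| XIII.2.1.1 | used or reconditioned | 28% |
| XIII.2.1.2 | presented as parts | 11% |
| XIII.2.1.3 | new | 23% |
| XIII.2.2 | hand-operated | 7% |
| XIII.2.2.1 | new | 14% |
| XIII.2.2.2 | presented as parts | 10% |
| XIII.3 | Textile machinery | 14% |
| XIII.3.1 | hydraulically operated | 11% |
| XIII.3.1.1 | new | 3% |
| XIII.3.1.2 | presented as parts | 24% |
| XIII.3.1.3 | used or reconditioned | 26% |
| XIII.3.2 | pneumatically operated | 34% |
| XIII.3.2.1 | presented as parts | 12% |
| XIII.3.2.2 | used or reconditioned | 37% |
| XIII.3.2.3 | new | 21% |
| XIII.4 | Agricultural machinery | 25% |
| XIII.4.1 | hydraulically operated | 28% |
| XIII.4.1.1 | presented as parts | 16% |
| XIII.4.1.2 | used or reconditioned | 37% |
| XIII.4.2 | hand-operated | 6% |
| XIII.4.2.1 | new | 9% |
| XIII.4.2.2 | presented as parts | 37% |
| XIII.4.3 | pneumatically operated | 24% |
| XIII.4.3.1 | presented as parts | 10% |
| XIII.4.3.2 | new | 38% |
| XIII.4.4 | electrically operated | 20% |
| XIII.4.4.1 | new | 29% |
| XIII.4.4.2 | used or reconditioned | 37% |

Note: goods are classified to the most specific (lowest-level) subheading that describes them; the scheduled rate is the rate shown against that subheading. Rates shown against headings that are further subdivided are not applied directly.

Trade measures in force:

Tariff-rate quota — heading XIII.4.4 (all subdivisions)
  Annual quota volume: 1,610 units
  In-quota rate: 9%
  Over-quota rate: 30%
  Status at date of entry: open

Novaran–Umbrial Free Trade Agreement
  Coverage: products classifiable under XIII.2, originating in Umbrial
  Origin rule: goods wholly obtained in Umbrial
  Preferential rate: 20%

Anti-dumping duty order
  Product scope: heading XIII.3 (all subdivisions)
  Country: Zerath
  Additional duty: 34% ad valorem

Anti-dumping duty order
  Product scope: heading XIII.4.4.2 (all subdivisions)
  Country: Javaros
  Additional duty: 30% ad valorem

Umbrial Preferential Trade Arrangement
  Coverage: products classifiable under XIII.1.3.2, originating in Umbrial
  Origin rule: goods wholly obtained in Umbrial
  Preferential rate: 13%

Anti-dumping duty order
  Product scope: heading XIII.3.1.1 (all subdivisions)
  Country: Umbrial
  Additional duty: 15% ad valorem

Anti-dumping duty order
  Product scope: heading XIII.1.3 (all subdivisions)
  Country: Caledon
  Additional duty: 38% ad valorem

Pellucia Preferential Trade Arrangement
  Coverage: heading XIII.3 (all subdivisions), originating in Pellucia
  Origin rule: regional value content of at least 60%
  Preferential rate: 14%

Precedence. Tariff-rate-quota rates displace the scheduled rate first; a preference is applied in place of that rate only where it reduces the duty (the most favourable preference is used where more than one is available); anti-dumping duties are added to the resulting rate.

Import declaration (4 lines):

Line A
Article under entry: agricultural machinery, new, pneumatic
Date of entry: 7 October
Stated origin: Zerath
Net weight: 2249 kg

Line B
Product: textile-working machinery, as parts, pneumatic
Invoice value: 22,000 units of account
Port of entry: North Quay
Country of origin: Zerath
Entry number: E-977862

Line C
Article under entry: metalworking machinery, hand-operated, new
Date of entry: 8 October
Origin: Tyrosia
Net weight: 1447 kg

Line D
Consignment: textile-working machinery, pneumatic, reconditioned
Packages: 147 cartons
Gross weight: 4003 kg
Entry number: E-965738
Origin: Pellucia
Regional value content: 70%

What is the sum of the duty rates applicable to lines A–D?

Line A: agricultural → XIII.4; pneumatic → XIII.4.3; new → XIII.4.3.2. Scheduled 38%. No special measure applies. → 38%.
Line B: textile-working → XIII.3; pneumatic → XIII.3.2; as parts → XIII.3.2.1. Scheduled 12%. anti-dumping (Zerath, XIII.3): +34%; total 12% + 34% = 46%. → 46%.
Line C: metalworking → XIII.2; hand-operated → XIII.2.2; new → XIII.2.2.1. Scheduled 14%. No special measure applies. → 14%.
Line D: textile-working → XIII.3; pneumatic → XIII.3.2; reconditioned → XIII.3.2.2. Scheduled 37%. Pellucia agreement on XIII.3: RVC ≥ 60% → 14% available; preferential 14%. → 14%.
Sum: 38% + 46% + 14% + 14% = 112%.

112%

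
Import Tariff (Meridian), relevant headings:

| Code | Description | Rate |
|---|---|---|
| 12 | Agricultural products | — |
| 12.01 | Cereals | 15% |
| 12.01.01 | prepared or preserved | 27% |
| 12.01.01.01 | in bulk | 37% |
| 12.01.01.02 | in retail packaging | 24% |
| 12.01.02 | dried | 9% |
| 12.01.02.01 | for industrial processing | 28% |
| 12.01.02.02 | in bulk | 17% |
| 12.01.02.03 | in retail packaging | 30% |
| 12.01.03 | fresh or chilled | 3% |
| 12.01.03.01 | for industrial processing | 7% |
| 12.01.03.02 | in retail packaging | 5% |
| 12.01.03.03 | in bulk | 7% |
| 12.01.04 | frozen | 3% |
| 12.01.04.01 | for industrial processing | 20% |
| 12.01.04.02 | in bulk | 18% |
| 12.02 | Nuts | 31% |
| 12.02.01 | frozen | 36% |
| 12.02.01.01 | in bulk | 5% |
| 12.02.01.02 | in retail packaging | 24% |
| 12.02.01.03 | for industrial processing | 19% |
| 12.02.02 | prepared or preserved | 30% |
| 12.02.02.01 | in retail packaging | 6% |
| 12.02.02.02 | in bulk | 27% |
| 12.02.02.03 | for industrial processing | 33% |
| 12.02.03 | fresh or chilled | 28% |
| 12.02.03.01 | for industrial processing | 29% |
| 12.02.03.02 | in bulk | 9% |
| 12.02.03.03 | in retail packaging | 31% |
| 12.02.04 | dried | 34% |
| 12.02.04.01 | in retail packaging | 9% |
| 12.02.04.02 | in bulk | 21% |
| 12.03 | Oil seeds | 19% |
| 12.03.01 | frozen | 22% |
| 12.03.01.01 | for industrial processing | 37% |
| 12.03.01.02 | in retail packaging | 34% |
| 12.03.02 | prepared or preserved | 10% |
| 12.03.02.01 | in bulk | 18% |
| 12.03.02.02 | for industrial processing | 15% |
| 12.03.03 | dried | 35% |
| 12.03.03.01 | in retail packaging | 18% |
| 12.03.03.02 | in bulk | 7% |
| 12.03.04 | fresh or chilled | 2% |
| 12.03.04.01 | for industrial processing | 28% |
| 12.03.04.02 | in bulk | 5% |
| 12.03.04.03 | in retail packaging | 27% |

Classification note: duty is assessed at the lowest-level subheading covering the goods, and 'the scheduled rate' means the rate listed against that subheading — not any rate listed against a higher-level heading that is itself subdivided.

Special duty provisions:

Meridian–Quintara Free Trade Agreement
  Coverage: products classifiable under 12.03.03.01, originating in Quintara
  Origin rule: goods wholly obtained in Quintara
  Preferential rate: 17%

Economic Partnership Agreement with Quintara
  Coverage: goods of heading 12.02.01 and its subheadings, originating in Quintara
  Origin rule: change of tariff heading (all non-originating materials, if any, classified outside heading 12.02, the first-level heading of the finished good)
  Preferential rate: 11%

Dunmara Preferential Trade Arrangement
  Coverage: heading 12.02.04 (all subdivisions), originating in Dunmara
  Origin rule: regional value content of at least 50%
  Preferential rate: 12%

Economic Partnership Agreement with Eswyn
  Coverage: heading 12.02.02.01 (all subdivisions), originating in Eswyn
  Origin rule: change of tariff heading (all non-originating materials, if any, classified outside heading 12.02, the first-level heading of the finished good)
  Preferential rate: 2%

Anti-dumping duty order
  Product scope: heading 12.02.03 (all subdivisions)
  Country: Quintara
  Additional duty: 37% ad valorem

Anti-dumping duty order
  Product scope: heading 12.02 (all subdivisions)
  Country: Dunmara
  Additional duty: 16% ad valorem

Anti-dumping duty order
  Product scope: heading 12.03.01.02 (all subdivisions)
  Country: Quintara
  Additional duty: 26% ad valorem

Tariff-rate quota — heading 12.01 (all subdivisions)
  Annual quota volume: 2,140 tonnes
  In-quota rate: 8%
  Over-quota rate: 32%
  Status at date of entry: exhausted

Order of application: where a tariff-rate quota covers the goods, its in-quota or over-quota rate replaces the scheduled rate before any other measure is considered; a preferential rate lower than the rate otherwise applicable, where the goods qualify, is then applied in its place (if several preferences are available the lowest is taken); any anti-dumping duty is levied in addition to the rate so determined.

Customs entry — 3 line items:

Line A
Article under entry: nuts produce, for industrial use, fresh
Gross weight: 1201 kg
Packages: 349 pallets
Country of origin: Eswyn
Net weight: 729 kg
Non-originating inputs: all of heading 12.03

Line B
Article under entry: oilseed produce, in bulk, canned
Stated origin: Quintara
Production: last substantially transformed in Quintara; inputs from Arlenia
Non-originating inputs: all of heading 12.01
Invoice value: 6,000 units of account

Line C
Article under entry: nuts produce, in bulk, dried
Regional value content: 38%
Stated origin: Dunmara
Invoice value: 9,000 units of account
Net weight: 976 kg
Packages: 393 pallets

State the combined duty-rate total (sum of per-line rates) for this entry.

84%

Line A: nuts → 12.02; fresh → 12.02.03; for industrial use → 12.02.03.01. Scheduled 29%. Eswyn agreement on 12.02.02.01: 12.02.03.01 not covered. → 29%.
Line B: oilseed → 12.03; canned → 12.03.02; in bulk → 12.03.02.01. Scheduled 18%. Quintara agreement on 12.03.03.01: 12.03.02.01 not covered; Quintara agreement on 12.02.01: 12.03.02.01 not covered. → 18%.
Line C: nuts → 12.02; dried → 12.02.04; in bulk → 12.02.04.02. Scheduled 21%. Dunmara agreement on 12.02.04: RVC < 50%; anti-dumping (Dunmara, 12.02): +16%; total 21% + 16% = 37%. → 37%.
Sum: 29% + 18% + 37% = 84%.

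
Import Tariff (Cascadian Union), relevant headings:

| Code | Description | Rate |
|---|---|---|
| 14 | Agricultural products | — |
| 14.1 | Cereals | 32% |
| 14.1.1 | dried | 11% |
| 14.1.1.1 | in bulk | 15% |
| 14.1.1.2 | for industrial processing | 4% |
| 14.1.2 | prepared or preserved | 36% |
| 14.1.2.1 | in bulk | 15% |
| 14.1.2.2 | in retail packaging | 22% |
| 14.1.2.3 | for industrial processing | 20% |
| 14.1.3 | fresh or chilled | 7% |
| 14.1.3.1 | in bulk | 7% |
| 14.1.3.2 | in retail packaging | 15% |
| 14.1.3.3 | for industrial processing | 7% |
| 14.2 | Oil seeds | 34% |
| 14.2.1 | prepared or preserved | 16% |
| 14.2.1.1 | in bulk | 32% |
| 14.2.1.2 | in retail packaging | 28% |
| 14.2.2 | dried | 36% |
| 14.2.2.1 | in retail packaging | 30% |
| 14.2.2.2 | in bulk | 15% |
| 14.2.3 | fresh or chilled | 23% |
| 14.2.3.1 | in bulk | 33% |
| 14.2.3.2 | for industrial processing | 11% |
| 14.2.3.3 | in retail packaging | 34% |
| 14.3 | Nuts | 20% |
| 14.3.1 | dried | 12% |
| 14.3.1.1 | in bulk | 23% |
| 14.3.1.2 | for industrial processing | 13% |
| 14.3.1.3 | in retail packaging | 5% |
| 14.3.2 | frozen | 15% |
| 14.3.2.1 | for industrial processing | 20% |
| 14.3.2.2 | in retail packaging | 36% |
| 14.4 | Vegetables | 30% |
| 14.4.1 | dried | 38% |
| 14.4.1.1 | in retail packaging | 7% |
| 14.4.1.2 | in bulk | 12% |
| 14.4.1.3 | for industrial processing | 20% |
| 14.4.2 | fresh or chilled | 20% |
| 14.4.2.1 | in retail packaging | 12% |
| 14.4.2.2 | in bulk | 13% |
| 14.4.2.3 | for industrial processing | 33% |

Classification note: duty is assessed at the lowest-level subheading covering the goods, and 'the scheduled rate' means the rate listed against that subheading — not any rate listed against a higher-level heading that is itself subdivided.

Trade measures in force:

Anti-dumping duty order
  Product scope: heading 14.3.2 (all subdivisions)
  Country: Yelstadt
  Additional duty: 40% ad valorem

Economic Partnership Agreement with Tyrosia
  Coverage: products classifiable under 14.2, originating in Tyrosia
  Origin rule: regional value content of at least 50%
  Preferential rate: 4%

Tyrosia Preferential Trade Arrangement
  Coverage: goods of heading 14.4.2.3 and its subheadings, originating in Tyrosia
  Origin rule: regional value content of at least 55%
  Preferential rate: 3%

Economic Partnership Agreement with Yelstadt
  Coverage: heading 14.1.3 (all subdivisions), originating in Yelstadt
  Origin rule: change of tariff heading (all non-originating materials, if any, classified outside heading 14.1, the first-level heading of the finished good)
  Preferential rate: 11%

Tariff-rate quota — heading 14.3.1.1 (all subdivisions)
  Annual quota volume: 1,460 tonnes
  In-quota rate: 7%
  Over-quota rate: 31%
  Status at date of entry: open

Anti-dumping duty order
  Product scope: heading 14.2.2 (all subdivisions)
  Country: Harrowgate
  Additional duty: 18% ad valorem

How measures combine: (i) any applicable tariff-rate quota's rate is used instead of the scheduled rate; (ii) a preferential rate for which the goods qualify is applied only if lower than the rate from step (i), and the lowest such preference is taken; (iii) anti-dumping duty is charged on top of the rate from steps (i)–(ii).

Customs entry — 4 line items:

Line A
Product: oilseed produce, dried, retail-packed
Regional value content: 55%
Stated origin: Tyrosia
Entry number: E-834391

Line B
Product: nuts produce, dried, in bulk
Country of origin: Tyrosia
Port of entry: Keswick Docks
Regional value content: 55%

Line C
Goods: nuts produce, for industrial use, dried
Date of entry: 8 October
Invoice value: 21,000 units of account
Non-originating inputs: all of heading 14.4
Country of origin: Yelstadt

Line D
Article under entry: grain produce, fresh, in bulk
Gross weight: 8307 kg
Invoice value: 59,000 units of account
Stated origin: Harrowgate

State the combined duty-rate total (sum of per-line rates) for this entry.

31%

Line A: oilseed → 14.2; dried → 14.2.2; retail-packed → 14.2.2.1. Scheduled 30%. Tyrosia agreement on 14.2: RVC ≥ 50% → 4% available; Tyrosia agreement on 14.4.2.3: 14.2.2.1 not covered; preferential 4%. → 4%.
Line B: nuts → 14.3; dried → 14.3.1; in bulk → 14.3.1.1. Scheduled 23%. quota on 14.3.1.1 open → in-quota 7%; Tyrosia agreement on 14.2: 14.3.1.1 not covered; Tyrosia agreement on 14.4.2.3: 14.3.1.1 not covered. → 7%.
Line C: nuts → 14.3; dried → 14.3.1; for industrial use → 14.3.1.2. Scheduled 13%. Yelstadt agreement on 14.1.3: 14.3.1.2 not covered. → 13%.
Line D: grain → 14.1; fresh → 14.1.3; in bulk → 14.1.3.1. Scheduled 7%. No special measure applies. → 7%.
Sum: 4% + 7% + 13% + 7% = 31%.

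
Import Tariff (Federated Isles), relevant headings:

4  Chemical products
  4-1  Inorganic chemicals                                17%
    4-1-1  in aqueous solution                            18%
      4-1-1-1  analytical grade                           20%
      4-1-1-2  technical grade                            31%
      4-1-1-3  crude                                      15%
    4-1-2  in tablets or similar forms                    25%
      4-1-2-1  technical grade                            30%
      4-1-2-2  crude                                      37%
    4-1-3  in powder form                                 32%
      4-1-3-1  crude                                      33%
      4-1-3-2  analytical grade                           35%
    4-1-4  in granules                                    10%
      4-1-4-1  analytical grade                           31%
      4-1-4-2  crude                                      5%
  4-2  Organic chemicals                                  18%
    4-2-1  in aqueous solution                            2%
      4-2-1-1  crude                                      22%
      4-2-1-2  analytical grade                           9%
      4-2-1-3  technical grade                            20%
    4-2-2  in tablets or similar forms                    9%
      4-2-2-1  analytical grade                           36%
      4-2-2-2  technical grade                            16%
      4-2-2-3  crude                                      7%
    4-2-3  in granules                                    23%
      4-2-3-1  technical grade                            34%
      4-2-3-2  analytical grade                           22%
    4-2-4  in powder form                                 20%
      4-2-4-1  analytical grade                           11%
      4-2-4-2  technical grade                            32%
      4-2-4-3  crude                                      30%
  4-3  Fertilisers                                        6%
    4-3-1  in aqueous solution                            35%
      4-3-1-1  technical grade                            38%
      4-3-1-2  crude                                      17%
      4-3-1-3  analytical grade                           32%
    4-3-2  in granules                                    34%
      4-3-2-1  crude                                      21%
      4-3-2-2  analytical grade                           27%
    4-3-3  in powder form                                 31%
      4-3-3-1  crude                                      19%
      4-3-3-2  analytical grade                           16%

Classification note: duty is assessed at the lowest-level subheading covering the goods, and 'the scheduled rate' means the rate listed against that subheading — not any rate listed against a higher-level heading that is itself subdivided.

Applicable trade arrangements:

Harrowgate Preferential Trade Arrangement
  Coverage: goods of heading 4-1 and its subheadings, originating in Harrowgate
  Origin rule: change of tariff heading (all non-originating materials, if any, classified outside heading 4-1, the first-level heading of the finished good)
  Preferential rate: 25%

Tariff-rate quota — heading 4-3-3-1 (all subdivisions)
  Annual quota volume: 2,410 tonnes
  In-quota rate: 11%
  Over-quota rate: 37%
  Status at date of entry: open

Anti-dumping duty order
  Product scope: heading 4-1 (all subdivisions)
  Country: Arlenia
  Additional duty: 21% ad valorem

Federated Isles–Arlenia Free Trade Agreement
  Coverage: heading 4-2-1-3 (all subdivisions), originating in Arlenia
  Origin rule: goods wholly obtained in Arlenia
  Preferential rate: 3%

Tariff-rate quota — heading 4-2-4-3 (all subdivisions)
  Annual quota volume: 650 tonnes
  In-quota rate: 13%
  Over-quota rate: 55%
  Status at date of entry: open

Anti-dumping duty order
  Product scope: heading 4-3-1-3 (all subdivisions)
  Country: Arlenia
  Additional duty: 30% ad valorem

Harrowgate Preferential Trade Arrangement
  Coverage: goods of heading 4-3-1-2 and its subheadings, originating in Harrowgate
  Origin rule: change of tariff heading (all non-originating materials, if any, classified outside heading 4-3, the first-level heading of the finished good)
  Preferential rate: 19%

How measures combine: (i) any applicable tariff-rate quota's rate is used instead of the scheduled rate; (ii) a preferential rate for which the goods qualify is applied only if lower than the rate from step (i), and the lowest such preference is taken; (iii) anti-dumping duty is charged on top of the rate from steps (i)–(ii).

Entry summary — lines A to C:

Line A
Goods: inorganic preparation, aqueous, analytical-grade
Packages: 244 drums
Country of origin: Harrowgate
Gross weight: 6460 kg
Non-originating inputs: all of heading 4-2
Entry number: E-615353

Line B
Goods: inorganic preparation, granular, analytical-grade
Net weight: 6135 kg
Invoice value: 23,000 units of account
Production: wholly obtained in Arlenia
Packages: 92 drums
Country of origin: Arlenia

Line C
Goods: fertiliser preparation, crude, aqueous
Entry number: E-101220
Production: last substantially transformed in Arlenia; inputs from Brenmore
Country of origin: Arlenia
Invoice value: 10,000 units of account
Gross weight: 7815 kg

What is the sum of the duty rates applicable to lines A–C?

Line A: inorganic → 4-1; aqueous → 4-1-1; analytical-grade → 4-1-1-1. Scheduled 20%. Harrowgate agreement on 4-1: CTH met → 25% available; Harrowgate agreement on 4-3-1-2: 4-1-1-1 not covered; preference 25% not lower than 20% → no reduction. → 20%.
Line B: inorganic → 4-1; granular → 4-1-4; analytical-grade → 4-1-4-1. Scheduled 31%. Arlenia agreement on 4-2-1-3: 4-1-4-1 not covered; anti-dumping (Arlenia, 4-1): +21%; total 31% + 21% = 52%. → 52%.
Line C: fertiliser → 4-3; aqueous → 4-3-1; crude → 4-3-1-2. Scheduled 17%. Arlenia agreement on 4-2-1-3: 4-3-1-2 not covered. → 17%.
Sum: 20% + 52% + 17% = 89%.

89%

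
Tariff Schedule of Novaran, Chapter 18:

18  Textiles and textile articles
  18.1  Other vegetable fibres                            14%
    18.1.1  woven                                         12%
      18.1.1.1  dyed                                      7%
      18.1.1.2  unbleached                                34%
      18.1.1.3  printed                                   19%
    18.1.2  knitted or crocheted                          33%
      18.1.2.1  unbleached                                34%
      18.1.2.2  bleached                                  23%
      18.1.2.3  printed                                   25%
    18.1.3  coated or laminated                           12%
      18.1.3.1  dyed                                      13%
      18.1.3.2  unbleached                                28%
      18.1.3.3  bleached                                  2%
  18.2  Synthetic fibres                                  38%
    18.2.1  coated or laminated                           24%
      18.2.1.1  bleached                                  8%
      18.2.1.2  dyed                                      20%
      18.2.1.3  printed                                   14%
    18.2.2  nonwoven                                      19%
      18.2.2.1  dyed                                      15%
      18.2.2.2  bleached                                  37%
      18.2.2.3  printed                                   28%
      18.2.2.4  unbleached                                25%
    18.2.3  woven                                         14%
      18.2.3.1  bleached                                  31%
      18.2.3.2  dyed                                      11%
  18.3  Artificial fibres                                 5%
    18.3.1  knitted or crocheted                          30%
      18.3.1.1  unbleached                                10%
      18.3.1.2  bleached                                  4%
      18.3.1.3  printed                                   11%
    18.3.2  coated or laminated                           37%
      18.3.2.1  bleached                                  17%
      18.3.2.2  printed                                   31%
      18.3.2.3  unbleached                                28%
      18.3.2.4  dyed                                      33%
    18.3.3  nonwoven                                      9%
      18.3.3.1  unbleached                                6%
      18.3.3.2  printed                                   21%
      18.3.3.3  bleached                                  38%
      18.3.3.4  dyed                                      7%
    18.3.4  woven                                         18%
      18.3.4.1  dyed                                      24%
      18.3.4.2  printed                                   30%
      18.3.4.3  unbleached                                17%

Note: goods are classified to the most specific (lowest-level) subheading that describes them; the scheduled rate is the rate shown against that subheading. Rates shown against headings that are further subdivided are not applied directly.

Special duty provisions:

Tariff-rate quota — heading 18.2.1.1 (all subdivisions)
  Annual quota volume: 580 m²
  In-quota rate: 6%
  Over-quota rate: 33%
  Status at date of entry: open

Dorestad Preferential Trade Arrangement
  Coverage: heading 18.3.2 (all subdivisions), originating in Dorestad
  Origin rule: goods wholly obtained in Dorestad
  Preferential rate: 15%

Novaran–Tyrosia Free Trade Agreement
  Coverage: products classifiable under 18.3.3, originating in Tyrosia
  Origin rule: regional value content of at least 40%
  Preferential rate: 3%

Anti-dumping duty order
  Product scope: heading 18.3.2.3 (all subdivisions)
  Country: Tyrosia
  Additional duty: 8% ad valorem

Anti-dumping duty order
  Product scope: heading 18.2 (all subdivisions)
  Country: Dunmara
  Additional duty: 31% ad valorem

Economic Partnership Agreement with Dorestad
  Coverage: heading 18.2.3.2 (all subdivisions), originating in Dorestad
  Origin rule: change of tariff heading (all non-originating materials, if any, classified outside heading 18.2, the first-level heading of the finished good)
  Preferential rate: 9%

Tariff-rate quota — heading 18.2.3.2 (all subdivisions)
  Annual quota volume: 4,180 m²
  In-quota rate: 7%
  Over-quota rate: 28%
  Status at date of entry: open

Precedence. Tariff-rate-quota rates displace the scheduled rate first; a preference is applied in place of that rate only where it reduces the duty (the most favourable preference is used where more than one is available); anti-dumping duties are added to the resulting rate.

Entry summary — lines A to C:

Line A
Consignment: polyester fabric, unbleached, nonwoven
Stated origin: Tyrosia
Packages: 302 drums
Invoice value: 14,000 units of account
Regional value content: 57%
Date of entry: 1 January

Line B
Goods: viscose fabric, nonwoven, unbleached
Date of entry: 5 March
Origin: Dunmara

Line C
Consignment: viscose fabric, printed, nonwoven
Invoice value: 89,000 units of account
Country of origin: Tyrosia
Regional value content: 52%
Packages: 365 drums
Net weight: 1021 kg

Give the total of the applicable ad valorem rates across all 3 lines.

34%

Line A: polyester → 18.2; nonwoven → 18.2.2; unbleached → 18.2.2.4. Scheduled 25%. Tyrosia agreement on 18.3.3: 18.2.2.4 not covered. → 25%.
Line B: viscose → 18.3; nonwoven → 18.3.3; unbleached → 18.3.3.1. Scheduled 6%. No special measure applies. → 6%.
Line C: viscose → 18.3; nonwoven → 18.3.3; printed → 18.3.3.2. Scheduled 21%. Tyrosia agreement on 18.3.3: RVC ≥ 40% → 3% available; preferential 3%. → 3%.
Sum: 25% + 6% + 3% = 34%.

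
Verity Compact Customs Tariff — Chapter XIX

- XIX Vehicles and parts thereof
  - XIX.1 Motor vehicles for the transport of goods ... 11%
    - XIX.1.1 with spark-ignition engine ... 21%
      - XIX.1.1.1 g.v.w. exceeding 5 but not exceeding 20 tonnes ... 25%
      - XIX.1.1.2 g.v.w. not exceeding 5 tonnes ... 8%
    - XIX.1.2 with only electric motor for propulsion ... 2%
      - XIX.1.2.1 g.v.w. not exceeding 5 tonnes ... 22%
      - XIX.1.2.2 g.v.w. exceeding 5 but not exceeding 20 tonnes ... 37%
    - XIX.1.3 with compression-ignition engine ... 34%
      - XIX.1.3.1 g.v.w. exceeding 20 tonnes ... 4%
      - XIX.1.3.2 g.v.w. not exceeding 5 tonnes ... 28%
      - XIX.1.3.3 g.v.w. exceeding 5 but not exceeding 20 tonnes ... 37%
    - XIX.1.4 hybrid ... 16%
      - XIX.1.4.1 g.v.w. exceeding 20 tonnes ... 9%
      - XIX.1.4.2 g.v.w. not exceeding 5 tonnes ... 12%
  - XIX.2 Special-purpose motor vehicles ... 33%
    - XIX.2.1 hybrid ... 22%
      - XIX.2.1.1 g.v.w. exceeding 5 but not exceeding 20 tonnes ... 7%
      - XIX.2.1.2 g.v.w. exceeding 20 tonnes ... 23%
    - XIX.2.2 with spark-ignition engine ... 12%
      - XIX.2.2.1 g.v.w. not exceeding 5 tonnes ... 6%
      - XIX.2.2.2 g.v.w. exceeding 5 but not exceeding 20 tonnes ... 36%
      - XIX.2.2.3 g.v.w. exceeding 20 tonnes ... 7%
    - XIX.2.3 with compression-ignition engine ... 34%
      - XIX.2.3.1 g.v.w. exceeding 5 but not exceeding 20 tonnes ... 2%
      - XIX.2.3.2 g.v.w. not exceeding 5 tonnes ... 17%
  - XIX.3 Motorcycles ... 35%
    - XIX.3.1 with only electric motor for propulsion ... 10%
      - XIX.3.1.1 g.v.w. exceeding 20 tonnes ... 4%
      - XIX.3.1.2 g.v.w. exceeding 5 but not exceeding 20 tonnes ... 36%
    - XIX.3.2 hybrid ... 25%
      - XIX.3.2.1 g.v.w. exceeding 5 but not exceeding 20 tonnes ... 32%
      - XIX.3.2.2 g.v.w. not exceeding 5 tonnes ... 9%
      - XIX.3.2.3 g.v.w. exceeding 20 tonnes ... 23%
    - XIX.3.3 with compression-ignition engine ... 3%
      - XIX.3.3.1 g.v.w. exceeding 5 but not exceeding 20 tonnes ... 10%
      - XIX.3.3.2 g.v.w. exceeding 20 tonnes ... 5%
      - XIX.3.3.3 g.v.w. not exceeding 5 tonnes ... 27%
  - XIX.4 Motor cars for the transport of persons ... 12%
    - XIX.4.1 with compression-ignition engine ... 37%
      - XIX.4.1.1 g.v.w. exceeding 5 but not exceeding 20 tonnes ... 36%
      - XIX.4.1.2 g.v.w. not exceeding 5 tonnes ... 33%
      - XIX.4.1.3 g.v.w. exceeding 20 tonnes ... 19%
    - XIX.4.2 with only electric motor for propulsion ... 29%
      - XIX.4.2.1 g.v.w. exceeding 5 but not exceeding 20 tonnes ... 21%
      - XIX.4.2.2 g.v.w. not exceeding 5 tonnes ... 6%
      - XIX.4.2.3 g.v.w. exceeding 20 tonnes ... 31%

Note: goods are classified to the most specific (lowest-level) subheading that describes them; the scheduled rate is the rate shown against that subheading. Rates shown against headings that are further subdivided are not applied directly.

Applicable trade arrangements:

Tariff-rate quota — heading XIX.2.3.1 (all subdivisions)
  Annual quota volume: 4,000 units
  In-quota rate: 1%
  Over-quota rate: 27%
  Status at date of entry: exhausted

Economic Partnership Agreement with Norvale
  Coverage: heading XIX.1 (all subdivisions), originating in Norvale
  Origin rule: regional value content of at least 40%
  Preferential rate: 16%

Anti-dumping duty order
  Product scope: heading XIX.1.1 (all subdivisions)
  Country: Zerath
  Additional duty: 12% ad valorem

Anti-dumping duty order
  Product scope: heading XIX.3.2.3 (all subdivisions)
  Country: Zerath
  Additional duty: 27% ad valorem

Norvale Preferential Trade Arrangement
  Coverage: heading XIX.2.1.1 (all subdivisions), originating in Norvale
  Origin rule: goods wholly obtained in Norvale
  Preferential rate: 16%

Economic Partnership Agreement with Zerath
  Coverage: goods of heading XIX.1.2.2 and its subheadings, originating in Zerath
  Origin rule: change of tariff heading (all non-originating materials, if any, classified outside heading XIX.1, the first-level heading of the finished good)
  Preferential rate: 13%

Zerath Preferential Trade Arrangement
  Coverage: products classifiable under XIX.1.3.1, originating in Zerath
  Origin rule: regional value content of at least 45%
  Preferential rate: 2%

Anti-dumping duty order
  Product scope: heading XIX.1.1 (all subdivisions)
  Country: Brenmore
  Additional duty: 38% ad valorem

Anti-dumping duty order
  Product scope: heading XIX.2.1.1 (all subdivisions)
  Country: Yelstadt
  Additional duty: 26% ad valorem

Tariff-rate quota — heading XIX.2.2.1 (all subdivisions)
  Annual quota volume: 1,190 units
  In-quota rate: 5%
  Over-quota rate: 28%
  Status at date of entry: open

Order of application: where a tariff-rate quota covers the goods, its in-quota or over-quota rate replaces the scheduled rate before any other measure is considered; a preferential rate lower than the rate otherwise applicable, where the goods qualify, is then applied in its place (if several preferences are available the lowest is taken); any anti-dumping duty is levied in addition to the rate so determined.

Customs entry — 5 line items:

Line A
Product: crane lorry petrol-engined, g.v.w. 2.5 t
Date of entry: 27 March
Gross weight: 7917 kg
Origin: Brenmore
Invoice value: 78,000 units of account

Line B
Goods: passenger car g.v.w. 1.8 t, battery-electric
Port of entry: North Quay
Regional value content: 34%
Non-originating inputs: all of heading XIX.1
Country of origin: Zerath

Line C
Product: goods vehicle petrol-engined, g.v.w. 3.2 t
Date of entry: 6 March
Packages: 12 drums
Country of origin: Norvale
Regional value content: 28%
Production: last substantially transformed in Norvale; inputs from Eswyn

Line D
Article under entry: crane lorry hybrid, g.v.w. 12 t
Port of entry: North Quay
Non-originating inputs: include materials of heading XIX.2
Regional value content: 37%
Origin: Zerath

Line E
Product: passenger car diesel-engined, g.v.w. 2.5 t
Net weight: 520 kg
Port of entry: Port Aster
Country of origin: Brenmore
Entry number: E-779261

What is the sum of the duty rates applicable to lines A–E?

59%

Line A: crane lorry → XIX.2; petrol-engined → XIX.2.2; g.v.w. 2.5 t → XIX.2.2.1. Scheduled 6%. quota on XIX.2.2.1 open → in-quota 5%. → 5%.
Line B: passenger car → XIX.4; battery-electric → XIX.4.2; g.v.w. 1.8 t → XIX.4.2.2. Scheduled 6%. Zerath agreement on XIX.1.2.2: XIX.4.2.2 not covered; Zerath agreement on XIX.1.3.1: XIX.4.2.2 not covered. → 6%.
Line C: goods vehicle → XIX.1; petrol-engined → XIX.1.1; g.v.w. 3.2 t → XIX.1.1.2. Scheduled 8%. Norvale agreement on XIX.1: RVC < 40%; Norvale agreement on XIX.2.1.1: XIX.1.1.2 not covered. → 8%.
Line D: crane lorry → XIX.2; hybrid → XIX.2.1; g.v.w. 12 t → XIX.2.1.1. Scheduled 7%. Zerath agreement on XIX.1.2.2: XIX.2.1.1 not covered; Zerath agreement on XIX.1.3.1: XIX.2.1.1 not covered. → 7%.
Line E: passenger car → XIX.4; diesel-engined → XIX.4.1; g.v.w. 2.5 t → XIX.4.1.2. Scheduled 33%. No special measure applies. → 33%.
Sum: 5% + 6% + 8% + 7% + 33% = 59%.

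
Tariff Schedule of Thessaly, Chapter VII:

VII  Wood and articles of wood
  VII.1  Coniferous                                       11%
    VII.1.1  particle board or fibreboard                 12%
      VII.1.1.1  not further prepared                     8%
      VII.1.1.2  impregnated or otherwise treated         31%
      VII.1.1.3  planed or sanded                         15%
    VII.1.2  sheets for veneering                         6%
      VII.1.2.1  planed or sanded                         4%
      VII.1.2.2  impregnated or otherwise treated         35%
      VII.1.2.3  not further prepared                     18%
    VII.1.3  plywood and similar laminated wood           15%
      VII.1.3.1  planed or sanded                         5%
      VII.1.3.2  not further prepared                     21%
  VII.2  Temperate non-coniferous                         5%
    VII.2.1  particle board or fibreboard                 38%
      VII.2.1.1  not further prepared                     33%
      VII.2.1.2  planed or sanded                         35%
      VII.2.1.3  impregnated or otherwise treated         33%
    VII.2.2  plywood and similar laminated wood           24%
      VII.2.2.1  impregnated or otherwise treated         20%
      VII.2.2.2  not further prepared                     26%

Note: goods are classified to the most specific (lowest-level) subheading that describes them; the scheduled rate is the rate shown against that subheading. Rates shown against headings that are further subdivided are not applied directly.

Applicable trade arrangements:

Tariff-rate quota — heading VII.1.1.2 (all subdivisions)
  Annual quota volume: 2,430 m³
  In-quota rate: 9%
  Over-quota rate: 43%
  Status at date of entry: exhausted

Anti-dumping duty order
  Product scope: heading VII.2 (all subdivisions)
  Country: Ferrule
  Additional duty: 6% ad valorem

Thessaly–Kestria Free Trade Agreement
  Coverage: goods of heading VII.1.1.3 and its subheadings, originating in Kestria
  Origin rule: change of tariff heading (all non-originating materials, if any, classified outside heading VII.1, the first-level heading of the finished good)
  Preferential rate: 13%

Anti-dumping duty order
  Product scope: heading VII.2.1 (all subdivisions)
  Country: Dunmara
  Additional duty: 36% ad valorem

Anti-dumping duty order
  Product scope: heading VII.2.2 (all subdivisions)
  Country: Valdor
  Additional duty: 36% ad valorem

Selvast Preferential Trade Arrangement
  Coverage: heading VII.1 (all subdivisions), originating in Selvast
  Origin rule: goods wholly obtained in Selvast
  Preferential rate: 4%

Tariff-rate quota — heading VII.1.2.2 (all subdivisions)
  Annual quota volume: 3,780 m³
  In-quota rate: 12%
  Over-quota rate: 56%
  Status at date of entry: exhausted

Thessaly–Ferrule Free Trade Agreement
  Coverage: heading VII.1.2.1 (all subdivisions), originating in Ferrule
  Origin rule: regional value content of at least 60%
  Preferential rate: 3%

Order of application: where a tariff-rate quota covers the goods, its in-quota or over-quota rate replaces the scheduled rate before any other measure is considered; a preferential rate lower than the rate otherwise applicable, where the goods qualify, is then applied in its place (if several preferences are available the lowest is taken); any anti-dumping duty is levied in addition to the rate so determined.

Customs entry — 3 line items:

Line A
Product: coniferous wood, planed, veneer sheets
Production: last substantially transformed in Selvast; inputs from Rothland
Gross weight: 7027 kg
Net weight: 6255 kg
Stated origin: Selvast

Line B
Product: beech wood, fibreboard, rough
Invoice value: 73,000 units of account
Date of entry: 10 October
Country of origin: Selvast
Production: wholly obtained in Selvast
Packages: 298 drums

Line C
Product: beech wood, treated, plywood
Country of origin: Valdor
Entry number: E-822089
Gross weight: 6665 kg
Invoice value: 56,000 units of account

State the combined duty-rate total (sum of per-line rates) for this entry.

Line A: coniferous → VII.1; veneer sheets → VII.1.2; planed → VII.1.2.1. Scheduled 4%. Selvast agreement on VII.1: not wholly obtained. → 4%.
Line B: beech → VII.2; fibreboard → VII.2.1; rough → VII.2.1.1. Scheduled 33%. Selvast agreement on VII.1: VII.2.1.1 not covered. → 33%.
Line C: beech → VII.2; plywood → VII.2.2; treated → VII.2.2.1. Scheduled 20%. anti-dumping (Valdor, VII.2.2): +36%; total 20% + 36% = 56%. → 56%.
Sum: 4% + 33% + 56% = 93%.

93%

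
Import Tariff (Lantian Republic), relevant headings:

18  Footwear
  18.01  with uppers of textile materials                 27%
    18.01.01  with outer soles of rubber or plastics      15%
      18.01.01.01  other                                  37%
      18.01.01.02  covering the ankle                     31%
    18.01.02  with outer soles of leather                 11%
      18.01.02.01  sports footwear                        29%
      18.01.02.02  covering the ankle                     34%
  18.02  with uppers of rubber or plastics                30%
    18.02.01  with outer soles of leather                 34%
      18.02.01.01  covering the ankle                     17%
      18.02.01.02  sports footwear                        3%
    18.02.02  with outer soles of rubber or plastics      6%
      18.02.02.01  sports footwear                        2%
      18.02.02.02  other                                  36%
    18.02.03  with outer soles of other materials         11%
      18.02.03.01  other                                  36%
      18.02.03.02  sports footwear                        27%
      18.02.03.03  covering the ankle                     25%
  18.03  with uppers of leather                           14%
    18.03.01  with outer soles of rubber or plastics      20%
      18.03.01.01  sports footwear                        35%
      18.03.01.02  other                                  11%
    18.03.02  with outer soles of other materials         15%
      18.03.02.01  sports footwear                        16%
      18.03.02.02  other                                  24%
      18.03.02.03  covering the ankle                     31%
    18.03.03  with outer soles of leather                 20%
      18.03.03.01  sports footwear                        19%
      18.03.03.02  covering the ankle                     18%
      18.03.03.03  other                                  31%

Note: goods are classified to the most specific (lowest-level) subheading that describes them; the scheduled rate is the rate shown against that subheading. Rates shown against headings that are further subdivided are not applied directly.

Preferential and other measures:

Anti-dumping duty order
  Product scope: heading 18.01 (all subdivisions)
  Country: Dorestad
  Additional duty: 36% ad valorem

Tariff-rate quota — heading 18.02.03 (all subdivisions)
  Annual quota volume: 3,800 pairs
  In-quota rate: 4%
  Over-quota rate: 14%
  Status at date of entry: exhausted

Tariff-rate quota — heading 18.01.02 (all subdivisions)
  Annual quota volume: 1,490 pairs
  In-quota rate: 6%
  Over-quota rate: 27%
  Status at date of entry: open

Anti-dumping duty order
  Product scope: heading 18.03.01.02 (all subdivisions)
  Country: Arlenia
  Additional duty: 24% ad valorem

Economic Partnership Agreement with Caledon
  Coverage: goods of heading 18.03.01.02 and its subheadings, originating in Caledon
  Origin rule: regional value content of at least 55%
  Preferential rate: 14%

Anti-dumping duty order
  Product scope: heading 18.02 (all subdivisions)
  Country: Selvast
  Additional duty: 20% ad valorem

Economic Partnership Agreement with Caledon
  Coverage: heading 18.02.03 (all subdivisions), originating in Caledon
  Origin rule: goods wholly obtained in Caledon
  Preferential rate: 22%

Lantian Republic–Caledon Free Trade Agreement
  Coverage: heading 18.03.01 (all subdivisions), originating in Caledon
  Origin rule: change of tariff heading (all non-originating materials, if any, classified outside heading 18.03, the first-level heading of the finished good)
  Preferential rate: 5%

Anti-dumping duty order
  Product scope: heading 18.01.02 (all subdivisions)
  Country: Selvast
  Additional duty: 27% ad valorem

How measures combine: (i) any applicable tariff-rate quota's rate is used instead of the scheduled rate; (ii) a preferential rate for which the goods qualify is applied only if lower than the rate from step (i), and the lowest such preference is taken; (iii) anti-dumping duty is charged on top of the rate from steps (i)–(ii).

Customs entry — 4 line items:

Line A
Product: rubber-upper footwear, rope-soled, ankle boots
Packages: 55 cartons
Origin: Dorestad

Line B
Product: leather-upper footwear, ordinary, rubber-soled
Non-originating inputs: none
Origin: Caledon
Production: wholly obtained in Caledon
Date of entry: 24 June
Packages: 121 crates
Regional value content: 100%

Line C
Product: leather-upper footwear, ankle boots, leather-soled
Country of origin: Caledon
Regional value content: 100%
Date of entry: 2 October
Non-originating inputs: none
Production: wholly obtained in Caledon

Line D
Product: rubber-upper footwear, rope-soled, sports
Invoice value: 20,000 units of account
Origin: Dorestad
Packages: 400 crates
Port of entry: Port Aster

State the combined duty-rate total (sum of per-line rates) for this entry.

51%

Line A: rubber-upper → 18.02; rope-soled → 18.02.03; ankle boots → 18.02.03.03. Scheduled 25%. quota on 18.02.03 exhausted → over-quota 14%. → 14%.
Line B: leather-upper → 18.03; rubber-soled → 18.03.01; ordinary → 18.03.01.02. Scheduled 11%. Caledon agreement on 18.03.01.02: RVC ≥ 55% → 14% available; Caledon agreement on 18.02.03: 18.03.01.02 not covered; Caledon agreement on 18.03.01: CTH met → 5% available; preferential 5%. → 5%.
Line C: leather-upper → 18.03; leather-soled → 18.03.03; ankle boots → 18.03.03.02. Scheduled 18%. Caledon agreement on 18.03.01.02: 18.03.03.02 not covered; Caledon agreement on 18.02.03: 18.03.03.02 not covered; Caledon agreement on 18.03.01: 18.03.03.02 not covered. → 18%.
Line D: rubber-upper → 18.02; rope-soled → 18.02.03; sports → 18.02.03.02. Scheduled 27%. quota on 18.02.03 exhausted → over-quota 14%. → 14%.
Sum: 14% + 5% + 18% + 14% = 51%.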